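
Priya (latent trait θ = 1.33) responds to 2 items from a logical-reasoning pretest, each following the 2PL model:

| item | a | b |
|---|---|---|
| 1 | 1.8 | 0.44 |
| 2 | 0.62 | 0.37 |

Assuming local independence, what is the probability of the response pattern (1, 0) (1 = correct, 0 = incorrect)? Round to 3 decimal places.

0.296

P(θ) = 1 / (1 + exp(−a(θ − b)))
P_1 = 1/(1+e^{-1.6020}) = 0.8323
P_2 = 1/(1+e^{-0.5952}) = 0.6446
L = P_1 × (1−P_2) = 0.8323 × 0.3554 = 0.29583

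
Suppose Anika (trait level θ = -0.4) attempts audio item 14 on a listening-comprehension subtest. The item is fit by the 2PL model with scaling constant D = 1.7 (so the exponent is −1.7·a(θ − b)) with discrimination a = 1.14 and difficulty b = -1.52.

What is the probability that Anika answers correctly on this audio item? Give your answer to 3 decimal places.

P(θ) = 1 / (1 + exp(−D·a(θ − b)))
Exponent: 1.7 × 1.14 × (-0.4 − (-1.52)) = 2.1706
1/(1 + e^{-2.1706}) = 0.8976
P = 0.8976

0.898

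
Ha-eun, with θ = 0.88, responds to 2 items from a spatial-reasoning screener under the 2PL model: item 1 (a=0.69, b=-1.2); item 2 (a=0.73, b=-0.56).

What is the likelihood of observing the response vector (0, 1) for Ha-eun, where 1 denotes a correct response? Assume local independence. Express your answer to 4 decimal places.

0.1425

P(θ) = 1 / (1 + exp(−a(θ − b)))
P_1 = 1/(1+e^{-1.4352}) = 0.8077
P_2 = 1/(1+e^{-1.0512}) = 0.7410
L = (1−P_1) × P_2 = 0.1923 × 0.7410 = 0.14249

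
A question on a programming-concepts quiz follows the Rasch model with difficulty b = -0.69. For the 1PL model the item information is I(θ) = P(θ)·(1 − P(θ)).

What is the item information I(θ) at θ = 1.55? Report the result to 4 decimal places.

0.0870

P = 1/(1+e^{-2.2400}) = 0.9038
P(1−P) = 0.9038 × 0.0962 = 0.0870
I = P(1−P) = 0.08696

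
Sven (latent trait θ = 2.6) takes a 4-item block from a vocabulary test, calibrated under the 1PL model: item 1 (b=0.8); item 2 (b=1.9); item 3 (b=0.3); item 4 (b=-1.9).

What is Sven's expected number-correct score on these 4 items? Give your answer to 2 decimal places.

P(θ) = 1 / (1 + exp(−(θ − b)))
P_1 = 1/(1+e^{-1.8000}) = 0.8581
P_2 = 1/(1+e^{-0.7000}) = 0.6682
P_3 = 1/(1+e^{-2.3000}) = 0.9089
P_4 = 1/(1+e^{-4.5000}) = 0.9890
E[score] = 0.8581 + 0.6682 + 0.9089 + 0.9890 = 3.4242

3.42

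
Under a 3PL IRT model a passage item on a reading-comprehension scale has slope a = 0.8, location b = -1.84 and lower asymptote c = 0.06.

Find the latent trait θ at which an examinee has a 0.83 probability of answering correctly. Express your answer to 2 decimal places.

0.05

P(θ) = c + (1 − c) · 1 / (1 + exp(−a(θ − b)))
Remove guessing floor: (0.83 − 0.06)/(1 − 0.06) = 0.8191
logit = ln(0.8191/0.1809) = 1.5106
θ = b + logit/(a) = -1.84 + 1.5106/0.8000 = 0.0482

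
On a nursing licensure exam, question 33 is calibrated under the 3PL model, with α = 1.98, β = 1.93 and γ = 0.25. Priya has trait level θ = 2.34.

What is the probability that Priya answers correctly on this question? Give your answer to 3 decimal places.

P(θ) = γ + (1 − γ) · 1 / (1 + exp(−α(θ − β)))
Exponent: 1.98 × (2.34 − 1.93) = 0.8118
1/(1 + e^{-0.8118}) = 0.6925
P = 0.25 + 0.75 × 0.6925 = 0.7694

0.769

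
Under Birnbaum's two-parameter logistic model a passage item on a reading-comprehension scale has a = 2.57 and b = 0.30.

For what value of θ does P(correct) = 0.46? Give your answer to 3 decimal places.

0.238

P(θ) = 1 / (1 + exp(−a(θ − b)))
logit = ln(0.4600/0.5400) = -0.1603
θ = b + logit/(a) = 0.30 + (-0.1603)/2.5700 = 0.2376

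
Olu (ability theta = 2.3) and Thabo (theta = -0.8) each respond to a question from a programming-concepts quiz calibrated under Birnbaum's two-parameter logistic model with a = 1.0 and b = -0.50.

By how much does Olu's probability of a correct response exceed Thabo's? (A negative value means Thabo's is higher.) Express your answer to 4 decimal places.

P(theta) = 1 / (1 + exp(−a(theta − b)))
P(Olu) = 0.9427  [exponent 2.8000]
P(Thabo) = 0.4256  [exponent -0.3000]
Difference = 0.9427 − 0.4256 = 0.5171

0.5171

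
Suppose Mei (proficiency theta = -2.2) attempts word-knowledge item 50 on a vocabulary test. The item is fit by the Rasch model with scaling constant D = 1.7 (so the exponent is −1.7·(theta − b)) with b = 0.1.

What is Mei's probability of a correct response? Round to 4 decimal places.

0.0196

P(theta) = 1 / (1 + exp(−D·(theta − b)))
Exponent: 1.7 × (-2.2 − 0.1) = -3.9100
1/(1 + e^{3.9100}) = 0.0196
P = 0.0196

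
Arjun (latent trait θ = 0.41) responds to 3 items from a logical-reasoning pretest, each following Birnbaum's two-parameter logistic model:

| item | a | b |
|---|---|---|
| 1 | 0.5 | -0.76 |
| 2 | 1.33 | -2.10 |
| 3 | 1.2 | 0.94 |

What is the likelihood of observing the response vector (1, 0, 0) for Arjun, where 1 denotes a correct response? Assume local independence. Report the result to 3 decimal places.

0.014

P(θ) = 1 / (1 + exp(−a(θ − b)))
P_1 = 1/(1+e^{-0.5850}) = 0.6422
P_2 = 1/(1+e^{-3.3383}) = 0.9657
P_3 = 1/(1+e^{0.6360}) = 0.3462
L = P_1 × (1−P_2) × (1−P_3) = 0.6422 × 0.0343 × 0.6538 = 0.01439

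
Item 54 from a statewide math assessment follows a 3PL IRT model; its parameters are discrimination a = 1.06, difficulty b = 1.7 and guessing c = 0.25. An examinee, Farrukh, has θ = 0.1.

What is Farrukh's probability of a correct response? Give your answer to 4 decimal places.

P(θ) = c + (1 − c) · 1 / (1 + exp(−a(θ − b)))
Exponent: 1.06 × (0.1 − 1.7) = -1.6960
1/(1 + e^{1.6960}) = 0.1550
P = 0.25 + 0.75 × 0.1550 = 0.3662

0.3662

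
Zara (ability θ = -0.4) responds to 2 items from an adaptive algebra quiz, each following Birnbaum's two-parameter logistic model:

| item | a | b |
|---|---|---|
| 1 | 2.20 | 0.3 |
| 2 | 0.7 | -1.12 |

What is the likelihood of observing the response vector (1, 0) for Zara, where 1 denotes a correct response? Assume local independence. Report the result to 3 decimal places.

P(θ) = 1 / (1 + exp(−a(θ − b)))
P_1 = 1/(1+e^{1.5400}) = 0.1765
P_2 = 1/(1+e^{-0.5040}) = 0.6234
L = P_1 × (1−P_2) = 0.1765 × 0.3766 = 0.06648

0.066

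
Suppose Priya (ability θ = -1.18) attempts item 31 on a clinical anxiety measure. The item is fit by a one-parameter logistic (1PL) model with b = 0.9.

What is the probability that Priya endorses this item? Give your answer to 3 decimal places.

0.111

P(θ) = 1 / (1 + exp(−(θ − b)))
Exponent: (-1.18 − 0.9) = -2.0800
1/(1 + e^{2.0800}) = 0.1111
P = 0.1111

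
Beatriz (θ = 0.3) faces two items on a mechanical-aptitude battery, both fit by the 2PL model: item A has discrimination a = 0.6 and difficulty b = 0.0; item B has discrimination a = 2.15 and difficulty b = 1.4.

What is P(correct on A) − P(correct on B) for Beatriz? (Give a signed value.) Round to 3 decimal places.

P(θ) = 1 / (1 + exp(−a(θ − b)))
P_A = 0.5449
P_B = 0.0859
P_A − P_B = 0.4590

0.459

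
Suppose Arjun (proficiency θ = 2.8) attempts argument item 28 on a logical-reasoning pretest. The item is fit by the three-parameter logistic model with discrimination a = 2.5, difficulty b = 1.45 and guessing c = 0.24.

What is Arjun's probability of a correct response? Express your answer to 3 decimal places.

0.975

P(θ) = c + (1 − c) · 1 / (1 + exp(−a(θ − b)))
Exponent: 2.5 × (2.8 − 1.45) = 3.3750
1/(1 + e^{-3.3750}) = 0.9669
P = 0.24 + 0.76 × 0.9669 = 0.9749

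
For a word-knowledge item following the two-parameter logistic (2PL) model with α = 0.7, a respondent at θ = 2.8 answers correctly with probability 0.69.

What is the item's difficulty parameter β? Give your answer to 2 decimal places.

P(θ) = 1 / (1 + exp(−α(θ − β)))
logit(0.69) = ln(0.69/0.31) = 0.8001
β = θ − logit/(α) = 2.8 − 0.8001/0.7000 = 1.6570

1.66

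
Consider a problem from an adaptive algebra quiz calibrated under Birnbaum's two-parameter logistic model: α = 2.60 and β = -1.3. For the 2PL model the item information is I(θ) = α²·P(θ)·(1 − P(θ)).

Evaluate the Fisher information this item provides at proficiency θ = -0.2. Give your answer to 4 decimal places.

0.3463

P = 1/(1+e^{-2.8600}) = 0.9458
P(1−P) = 0.9458 × 0.0542 = 0.0512
I = α² × P(1−P) = 2.60² × 0.0512 = 0.34633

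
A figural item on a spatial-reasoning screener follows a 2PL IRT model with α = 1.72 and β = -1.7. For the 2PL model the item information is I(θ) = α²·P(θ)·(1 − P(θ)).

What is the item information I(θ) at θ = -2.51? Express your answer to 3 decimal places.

0.471

P = 1/(1+e^{1.3932}) = 0.1989
P(1−P) = 0.1989 × 0.8011 = 0.1593
I = α² × P(1−P) = 1.72² × 0.1593 = 0.47138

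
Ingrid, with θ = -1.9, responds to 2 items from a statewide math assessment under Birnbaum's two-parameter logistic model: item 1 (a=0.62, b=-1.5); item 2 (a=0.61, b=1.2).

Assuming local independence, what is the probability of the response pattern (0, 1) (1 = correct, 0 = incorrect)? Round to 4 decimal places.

P(θ) = 1 / (1 + exp(−a(θ − b)))
P_1 = 1/(1+e^{0.2480}) = 0.4383
P_2 = 1/(1+e^{1.8910}) = 0.1311
L = (1−P_1) × P_2 = 0.5617 × 0.1311 = 0.07365

0.0737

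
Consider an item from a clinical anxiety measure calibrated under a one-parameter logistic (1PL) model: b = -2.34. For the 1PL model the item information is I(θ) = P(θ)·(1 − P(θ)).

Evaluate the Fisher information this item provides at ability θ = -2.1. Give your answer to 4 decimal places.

P = 1/(1+e^{-0.2400}) = 0.5597
P(1−P) = 0.5597 × 0.4403 = 0.2464
I = P(1−P) = 0.24643

0.2464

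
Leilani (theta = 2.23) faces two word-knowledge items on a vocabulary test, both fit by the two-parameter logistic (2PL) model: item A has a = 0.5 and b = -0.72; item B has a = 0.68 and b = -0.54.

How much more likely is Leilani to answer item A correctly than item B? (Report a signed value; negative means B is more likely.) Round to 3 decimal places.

-0.054

P(theta) = 1 / (1 + exp(−a(theta − b)))
P_A = 0.8138
P_B = 0.8680
P_A − P_B = -0.0542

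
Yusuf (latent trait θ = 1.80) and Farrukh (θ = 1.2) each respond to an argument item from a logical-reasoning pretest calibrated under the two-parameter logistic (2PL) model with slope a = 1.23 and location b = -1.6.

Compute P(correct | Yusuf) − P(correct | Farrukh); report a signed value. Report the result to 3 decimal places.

0.016

P(θ) = 1 / (1 + exp(−a(θ − b)))
P(Yusuf) = 0.9850  [exponent 4.1820]
P(Farrukh) = 0.9691  [exponent 3.4440]
Difference = 0.9850 − 0.9691 = 0.0159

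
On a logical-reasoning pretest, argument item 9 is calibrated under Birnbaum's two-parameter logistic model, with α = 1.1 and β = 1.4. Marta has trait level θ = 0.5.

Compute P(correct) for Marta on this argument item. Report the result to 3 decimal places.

P(θ) = 1 / (1 + exp(−α(θ − β)))
Exponent: 1.1 × (0.5 − 1.4) = -0.9900
1/(1 + e^{0.9900}) = 0.2709

0.271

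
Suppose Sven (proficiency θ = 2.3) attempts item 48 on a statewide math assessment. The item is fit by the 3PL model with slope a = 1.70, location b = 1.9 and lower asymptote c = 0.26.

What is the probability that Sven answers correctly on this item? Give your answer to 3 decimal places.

0.751

P(θ) = c + (1 − c) · 1 / (1 + exp(−a(θ − b)))
Exponent: 1.70 × (2.3 − 1.9) = 0.6800
1/(1 + e^{-0.6800}) = 0.6637
P = 0.26 + 0.74 × 0.6637 = 0.7512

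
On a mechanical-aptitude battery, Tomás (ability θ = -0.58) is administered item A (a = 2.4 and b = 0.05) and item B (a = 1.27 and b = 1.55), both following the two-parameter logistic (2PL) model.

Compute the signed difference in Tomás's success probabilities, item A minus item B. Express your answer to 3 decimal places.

P(θ) = 1 / (1 + exp(−a(θ − b)))
P_A = 0.1806
P_B = 0.0627
P_A − P_B = 0.1180

0.118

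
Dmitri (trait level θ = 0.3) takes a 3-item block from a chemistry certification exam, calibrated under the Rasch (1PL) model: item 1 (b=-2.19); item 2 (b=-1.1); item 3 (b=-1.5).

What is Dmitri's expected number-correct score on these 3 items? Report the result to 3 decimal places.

P(θ) = 1 / (1 + exp(−(θ − b)))
P_1 = 1/(1+e^{-2.4900}) = 0.9234
P_2 = 1/(1+e^{-1.4000}) = 0.8022
P_3 = 1/(1+e^{-1.8000}) = 0.8581
E[score] = 0.9234 + 0.8022 + 0.8581 = 2.5838

2.584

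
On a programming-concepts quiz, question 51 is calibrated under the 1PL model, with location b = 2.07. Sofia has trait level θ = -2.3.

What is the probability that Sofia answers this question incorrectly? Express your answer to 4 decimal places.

0.9875

P(θ) = 1 / (1 + exp(−(θ − b)))
Exponent: (-2.3 − 2.07) = -4.3700
1/(1 + e^{4.3700}) = 0.0125
P = 0.0125
P(incorrect) = 1 − 0.0125 = 0.9875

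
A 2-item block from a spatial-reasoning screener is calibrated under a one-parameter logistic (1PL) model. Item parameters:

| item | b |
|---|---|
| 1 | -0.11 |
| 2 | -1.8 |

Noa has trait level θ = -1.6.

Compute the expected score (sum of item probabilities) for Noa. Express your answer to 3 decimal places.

0.734

P(θ) = 1 / (1 + exp(−(θ − b)))
P_1 = 1/(1+e^{1.4900}) = 0.1839
P_2 = 1/(1+e^{-0.2000}) = 0.5498
E[score] = 0.1839 + 0.5498 = 0.7338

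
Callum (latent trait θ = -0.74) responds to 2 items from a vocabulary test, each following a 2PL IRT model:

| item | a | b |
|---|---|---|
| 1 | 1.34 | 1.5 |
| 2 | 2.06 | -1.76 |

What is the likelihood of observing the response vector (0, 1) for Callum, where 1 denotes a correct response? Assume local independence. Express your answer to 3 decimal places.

P(θ) = 1 / (1 + exp(−a(θ − b)))
P_1 = 1/(1+e^{3.0016}) = 0.0474
P_2 = 1/(1+e^{-2.1012}) = 0.8910
L = (1−P_1) × P_2 = 0.9526 × 0.8910 = 0.84883

0.849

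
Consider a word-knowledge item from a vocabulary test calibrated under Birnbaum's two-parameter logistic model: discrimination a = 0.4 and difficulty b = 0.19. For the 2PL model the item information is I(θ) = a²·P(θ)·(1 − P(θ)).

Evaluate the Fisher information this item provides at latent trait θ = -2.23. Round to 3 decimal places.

P = 1/(1+e^{0.9680}) = 0.2753
P(1−P) = 0.2753 × 0.7247 = 0.1995
I = a² × P(1−P) = 0.4² × 0.1995 = 0.03192

0.032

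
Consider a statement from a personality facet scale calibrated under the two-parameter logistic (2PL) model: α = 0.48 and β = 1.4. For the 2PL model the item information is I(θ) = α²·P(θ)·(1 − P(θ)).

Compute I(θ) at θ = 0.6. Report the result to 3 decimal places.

P = 1/(1+e^{0.3840}) = 0.4052
P(1−P) = 0.4052 × 0.5948 = 0.2410
I = α² × P(1−P) = 0.48² × 0.2410 = 0.05553

0.056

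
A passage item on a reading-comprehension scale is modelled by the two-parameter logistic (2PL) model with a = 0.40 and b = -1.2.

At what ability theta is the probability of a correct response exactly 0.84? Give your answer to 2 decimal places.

P(theta) = 1 / (1 + exp(−a(theta − b)))
logit = ln(0.8400/0.1600) = 1.6582
theta = b + logit/(a) = -1.2 + 1.6582/0.4000 = 2.9456

2.95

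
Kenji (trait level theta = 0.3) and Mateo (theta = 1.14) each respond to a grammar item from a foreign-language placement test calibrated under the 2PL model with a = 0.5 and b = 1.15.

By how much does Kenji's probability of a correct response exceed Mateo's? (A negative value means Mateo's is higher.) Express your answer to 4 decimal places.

P(theta) = 1 / (1 + exp(−a(theta − b)))
P(Kenji) = 0.3953  [exponent -0.4250]
P(Mateo) = 0.4988  [exponent -0.0050]
Difference = 0.3953 − 0.4988 = -0.1034

-0.1034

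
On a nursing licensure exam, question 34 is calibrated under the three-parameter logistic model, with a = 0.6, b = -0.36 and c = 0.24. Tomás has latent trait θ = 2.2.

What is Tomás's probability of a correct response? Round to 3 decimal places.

P(θ) = c + (1 − c) · 1 / (1 + exp(−a(θ − b)))
Exponent: 0.6 × (2.2 − (-0.36)) = 1.5360
1/(1 + e^{-1.5360}) = 0.8229
P = 0.24 + 0.76 × 0.8229 = 0.8654

0.865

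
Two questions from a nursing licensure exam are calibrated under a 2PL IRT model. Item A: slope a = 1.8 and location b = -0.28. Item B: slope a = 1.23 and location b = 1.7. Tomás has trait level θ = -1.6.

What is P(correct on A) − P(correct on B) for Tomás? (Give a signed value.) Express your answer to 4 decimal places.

0.0680

P(θ) = 1 / (1 + exp(−a(θ − b)))
P_A = 0.0850
P_B = 0.0170
P_A − P_B = 0.0680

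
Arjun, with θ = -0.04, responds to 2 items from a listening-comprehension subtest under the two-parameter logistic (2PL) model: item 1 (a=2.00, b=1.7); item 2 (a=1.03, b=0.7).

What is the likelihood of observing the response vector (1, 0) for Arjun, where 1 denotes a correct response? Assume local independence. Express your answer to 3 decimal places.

P(θ) = 1 / (1 + exp(−a(θ − b)))
P_1 = 1/(1+e^{3.4800}) = 0.0299
P_2 = 1/(1+e^{0.7622}) = 0.3182
L = P_1 × (1−P_2) = 0.0299 × 0.6818 = 0.02038

0.020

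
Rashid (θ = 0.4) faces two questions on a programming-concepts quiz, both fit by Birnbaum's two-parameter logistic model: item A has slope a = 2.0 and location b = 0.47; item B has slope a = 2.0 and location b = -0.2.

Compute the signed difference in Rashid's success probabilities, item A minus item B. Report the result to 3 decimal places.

P(θ) = 1 / (1 + exp(−a(θ − b)))
P_A = 0.4651
P_B = 0.7685
P_A − P_B = -0.3035

-0.303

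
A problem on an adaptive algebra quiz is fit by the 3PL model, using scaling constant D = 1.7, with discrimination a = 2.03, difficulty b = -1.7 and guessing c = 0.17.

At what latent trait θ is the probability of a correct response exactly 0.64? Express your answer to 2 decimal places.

-1.62

P(θ) = c + (1 − c) · 1 / (1 + exp(−D·a(θ − b)))
Remove guessing floor: (0.64 − 0.17)/(1 − 0.17) = 0.5663
logit = ln(0.5663/0.4337) = 0.2666
θ = b + logit/(1.7·a) = -1.7 + 0.2666/3.4510 = -1.6227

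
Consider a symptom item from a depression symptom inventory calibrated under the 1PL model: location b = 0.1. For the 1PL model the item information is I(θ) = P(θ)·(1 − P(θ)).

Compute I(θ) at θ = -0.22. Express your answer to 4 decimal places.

0.2437

P = 1/(1+e^{0.3200}) = 0.4207
P(1−P) = 0.4207 × 0.5793 = 0.2437
I = P(1−P) = 0.24371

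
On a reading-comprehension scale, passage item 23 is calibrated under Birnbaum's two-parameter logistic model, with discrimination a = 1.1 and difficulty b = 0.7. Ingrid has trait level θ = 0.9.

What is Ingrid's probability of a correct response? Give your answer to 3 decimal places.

0.555

P(θ) = 1 / (1 + exp(−a(θ − b)))
Exponent: 1.1 × (0.9 − 0.7) = 0.2200
1/(1 + e^{-0.2200}) = 0.5548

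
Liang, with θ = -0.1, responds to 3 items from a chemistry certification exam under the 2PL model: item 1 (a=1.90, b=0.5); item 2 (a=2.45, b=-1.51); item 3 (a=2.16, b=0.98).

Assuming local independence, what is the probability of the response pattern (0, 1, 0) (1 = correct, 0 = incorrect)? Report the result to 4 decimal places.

0.6695

P(θ) = 1 / (1 + exp(−a(θ − b)))
P_1 = 1/(1+e^{1.1400}) = 0.2423
P_2 = 1/(1+e^{-3.4545}) = 0.9694
P_3 = 1/(1+e^{2.3328}) = 0.0884
L = (1−P_1) × P_2 × (1−P_3) = 0.7577 × 0.9694 × 0.9116 = 0.66951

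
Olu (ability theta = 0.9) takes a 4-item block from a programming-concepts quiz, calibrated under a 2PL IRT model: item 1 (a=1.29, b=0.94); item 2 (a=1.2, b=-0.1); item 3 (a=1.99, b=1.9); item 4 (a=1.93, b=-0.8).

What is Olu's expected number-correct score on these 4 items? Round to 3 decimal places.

P(theta) = 1 / (1 + exp(−a(theta − b)))
P_1 = 1/(1+e^{0.0516}) = 0.4871
P_2 = 1/(1+e^{-1.2000}) = 0.7685
P_3 = 1/(1+e^{1.9900}) = 0.1203
P_4 = 1/(1+e^{-3.2810}) = 0.9638
E[score] = 0.4871 + 0.7685 + 0.1203 + 0.9638 = 2.3397

2.340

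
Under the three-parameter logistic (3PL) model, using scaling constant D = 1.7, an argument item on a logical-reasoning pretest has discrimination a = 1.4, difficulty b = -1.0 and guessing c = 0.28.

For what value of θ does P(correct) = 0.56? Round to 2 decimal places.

P(θ) = c + (1 − c) · 1 / (1 + exp(−D·a(θ − b)))
Remove guessing floor: (0.56 − 0.28)/(1 − 0.28) = 0.3889
logit = ln(0.3889/0.6111) = -0.4520
θ = b + logit/(1.7·a) = -1.0 + (-0.4520)/2.3800 = -1.1899

-1.19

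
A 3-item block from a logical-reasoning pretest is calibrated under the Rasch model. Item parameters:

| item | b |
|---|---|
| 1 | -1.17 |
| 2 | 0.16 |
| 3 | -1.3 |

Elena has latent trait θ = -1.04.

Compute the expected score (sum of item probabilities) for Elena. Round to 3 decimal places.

1.329

P(θ) = 1 / (1 + exp(−(θ − b)))
P_1 = 1/(1+e^{-0.1300}) = 0.5325
P_2 = 1/(1+e^{1.2000}) = 0.2315
P_3 = 1/(1+e^{-0.2600}) = 0.5646
E[score] = 0.5325 + 0.2315 + 0.5646 = 1.3286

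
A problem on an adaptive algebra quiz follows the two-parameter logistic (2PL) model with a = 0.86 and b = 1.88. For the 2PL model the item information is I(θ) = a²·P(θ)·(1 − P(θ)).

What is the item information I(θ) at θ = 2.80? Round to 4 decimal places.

0.1587

P = 1/(1+e^{-0.7912}) = 0.6881
P(1−P) = 0.6881 × 0.3119 = 0.2146
I = a² × P(1−P) = 0.86² × 0.2146 = 0.15873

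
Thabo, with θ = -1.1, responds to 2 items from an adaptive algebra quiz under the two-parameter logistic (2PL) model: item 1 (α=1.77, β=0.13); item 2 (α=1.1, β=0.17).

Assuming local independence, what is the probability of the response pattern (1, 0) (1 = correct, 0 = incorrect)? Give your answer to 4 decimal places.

P(θ) = 1 / (1 + exp(−α(θ − β)))
P_1 = 1/(1+e^{2.1771}) = 0.1018
P_2 = 1/(1+e^{1.3970}) = 0.1983
L = P_1 × (1−P_2) = 0.1018 × 0.8017 = 0.08163

0.0816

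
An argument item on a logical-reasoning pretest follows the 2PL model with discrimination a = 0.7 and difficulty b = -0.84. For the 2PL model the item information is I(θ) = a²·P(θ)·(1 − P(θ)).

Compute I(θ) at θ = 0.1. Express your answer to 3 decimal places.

P = 1/(1+e^{-0.6580}) = 0.6588
P(1−P) = 0.6588 × 0.3412 = 0.2248
I = a² × P(1−P) = 0.7² × 0.2248 = 0.11014

0.110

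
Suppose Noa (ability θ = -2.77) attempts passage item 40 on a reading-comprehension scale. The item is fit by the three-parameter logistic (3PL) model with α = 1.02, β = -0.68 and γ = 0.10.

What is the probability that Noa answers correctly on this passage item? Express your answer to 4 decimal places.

0.1954

P(θ) = γ + (1 − γ) · 1 / (1 + exp(−α(θ − β)))
Exponent: 1.02 × (-2.77 − (-0.68)) = -2.1318
1/(1 + e^{2.1318}) = 0.1060
P = 0.10 + 0.90 × 0.1060 = 0.1954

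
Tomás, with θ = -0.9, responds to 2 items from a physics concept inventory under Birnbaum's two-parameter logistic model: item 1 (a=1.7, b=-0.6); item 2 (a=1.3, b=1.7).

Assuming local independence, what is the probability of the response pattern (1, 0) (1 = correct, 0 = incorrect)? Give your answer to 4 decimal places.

0.3628

P(θ) = 1 / (1 + exp(−a(θ − b)))
P_1 = 1/(1+e^{0.5100}) = 0.3752
P_2 = 1/(1+e^{3.3800}) = 0.0329
L = P_1 × (1−P_2) = 0.3752 × 0.9671 = 0.36284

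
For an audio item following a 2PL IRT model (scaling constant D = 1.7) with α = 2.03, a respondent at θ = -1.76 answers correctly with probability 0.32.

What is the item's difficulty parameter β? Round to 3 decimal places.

-1.542

P(θ) = 1 / (1 + exp(−D·α(θ − β)))
logit(0.32) = ln(0.32/0.68) = -0.7538
β = θ − logit/(1.7·α) = -1.76 − (-0.7538)/3.4510 = -1.5416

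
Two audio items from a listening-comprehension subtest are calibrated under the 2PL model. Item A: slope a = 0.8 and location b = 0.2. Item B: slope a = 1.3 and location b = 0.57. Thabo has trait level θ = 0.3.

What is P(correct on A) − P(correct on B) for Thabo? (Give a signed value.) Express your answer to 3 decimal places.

0.107

P(θ) = 1 / (1 + exp(−a(θ − b)))
P_A = 0.5200
P_B = 0.4131
P_A − P_B = 0.1068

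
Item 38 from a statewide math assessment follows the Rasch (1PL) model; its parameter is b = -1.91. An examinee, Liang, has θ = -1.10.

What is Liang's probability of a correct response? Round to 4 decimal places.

P(θ) = 1 / (1 + exp(−(θ − b)))
Exponent: (-1.10 − (-1.91)) = 0.8100
1/(1 + e^{-0.8100}) = 0.6921
P = 0.6921

0.6921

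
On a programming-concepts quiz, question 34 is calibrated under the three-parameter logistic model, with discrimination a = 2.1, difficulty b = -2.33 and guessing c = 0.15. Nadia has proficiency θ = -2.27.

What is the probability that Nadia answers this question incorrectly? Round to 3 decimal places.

0.398

P(θ) = c + (1 − c) · 1 / (1 + exp(−a(θ − b)))
Exponent: 2.1 × (-2.27 − (-2.33)) = 0.1260
1/(1 + e^{-0.1260}) = 0.5315
P = 0.15 + 0.85 × 0.5315 = 0.6017
P(incorrect) = 1 − 0.6017 = 0.3983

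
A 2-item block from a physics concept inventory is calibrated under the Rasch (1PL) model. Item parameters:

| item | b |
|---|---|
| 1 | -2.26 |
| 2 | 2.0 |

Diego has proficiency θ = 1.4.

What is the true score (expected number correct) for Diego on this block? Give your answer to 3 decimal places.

P(θ) = 1 / (1 + exp(−(θ − b)))
P_1 = 1/(1+e^{-3.6600}) = 0.9749
P_2 = 1/(1+e^{0.6000}) = 0.3543
E[score] = 0.9749 + 0.3543 = 1.3293

1.329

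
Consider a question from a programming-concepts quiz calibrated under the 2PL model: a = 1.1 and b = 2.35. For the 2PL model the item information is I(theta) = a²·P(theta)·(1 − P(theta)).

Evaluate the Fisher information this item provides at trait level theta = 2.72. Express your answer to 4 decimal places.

P = 1/(1+e^{-0.4070}) = 0.6004
P(1−P) = 0.6004 × 0.3996 = 0.2399
I = a² × P(1−P) = 1.1² × 0.2399 = 0.29031

0.2903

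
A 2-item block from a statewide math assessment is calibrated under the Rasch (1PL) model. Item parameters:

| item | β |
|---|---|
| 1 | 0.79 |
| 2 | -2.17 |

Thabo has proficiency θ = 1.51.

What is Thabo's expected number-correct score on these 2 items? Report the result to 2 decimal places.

P(θ) = 1 / (1 + exp(−(θ − β)))
P_1 = 1/(1+e^{-0.7200}) = 0.6726
P_2 = 1/(1+e^{-3.6800}) = 0.9754
E[score] = 0.6726 + 0.9754 = 1.6480

1.65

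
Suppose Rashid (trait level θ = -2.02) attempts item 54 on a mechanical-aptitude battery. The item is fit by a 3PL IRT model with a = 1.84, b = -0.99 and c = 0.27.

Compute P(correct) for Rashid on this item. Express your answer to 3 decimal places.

0.365

P(θ) = c + (1 − c) · 1 / (1 + exp(−a(θ − b)))
Exponent: 1.84 × (-2.02 − (-0.99)) = -1.8952
1/(1 + e^{1.8952}) = 0.1307
P = 0.27 + 0.73 × 0.1307 = 0.3654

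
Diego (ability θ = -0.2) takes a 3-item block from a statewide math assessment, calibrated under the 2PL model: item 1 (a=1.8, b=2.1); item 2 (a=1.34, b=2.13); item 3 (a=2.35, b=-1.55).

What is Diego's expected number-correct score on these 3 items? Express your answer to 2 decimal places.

P(θ) = 1 / (1 + exp(−a(θ − b)))
P_1 = 1/(1+e^{4.1400}) = 0.0157
P_2 = 1/(1+e^{3.1222}) = 0.0422
P_3 = 1/(1+e^{-3.1725}) = 0.9598
E[score] = 0.0157 + 0.0422 + 0.9598 = 1.0177

1.02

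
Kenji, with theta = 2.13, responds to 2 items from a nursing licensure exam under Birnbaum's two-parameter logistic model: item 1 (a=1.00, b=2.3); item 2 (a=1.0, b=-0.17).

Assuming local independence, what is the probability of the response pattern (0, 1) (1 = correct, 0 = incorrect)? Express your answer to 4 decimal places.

P(theta) = 1 / (1 + exp(−a(theta − b)))
P_1 = 1/(1+e^{0.1700}) = 0.4576
P_2 = 1/(1+e^{-2.3000}) = 0.9089
L = (1−P_1) × P_2 = 0.5424 × 0.9089 = 0.49297

0.4930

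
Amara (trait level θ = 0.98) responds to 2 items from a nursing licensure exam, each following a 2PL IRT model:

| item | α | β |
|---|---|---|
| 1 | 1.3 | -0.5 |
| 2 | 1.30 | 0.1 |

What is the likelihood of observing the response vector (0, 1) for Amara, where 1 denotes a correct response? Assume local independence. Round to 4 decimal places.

P(θ) = 1 / (1 + exp(−α(θ − β)))
P_1 = 1/(1+e^{-1.9240}) = 0.8726
P_2 = 1/(1+e^{-1.1440}) = 0.7584
L = (1−P_1) × P_2 = 0.1274 × 0.7584 = 0.09663

0.0966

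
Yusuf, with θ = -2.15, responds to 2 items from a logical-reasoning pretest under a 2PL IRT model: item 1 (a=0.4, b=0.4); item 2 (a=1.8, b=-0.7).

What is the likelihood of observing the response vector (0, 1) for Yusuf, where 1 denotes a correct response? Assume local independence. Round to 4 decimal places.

0.0503

P(θ) = 1 / (1 + exp(−a(θ − b)))
P_1 = 1/(1+e^{1.0200}) = 0.2650
P_2 = 1/(1+e^{2.6100}) = 0.0685
L = (1−P_1) × P_2 = 0.7350 × 0.0685 = 0.05034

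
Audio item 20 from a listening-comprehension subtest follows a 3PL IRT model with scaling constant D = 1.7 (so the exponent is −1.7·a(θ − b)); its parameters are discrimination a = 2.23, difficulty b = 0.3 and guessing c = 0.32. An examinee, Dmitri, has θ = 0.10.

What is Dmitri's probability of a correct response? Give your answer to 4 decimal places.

0.5369

P(θ) = c + (1 − c) · 1 / (1 + exp(−D·a(θ − b)))
Exponent: 1.7 × 2.23 × (0.10 − 0.3) = -0.7582
1/(1 + e^{0.7582}) = 0.3190
P = 0.32 + 0.68 × 0.3190 = 0.5369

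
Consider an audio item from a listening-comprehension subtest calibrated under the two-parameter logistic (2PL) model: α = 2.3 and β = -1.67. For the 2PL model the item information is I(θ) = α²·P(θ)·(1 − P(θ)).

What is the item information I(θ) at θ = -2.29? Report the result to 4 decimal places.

0.8263

P = 1/(1+e^{1.4260}) = 0.1937
P(1−P) = 0.1937 × 0.8063 = 0.1562
I = α² × P(1−P) = 2.3² × 0.1562 = 0.82627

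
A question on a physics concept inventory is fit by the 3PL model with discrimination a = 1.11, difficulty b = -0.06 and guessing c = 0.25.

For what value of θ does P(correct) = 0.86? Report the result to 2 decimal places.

1.27

P(θ) = c + (1 − c) · 1 / (1 + exp(−a(θ − b)))
Remove guessing floor: (0.86 − 0.25)/(1 − 0.25) = 0.8133
logit = ln(0.8133/0.1867) = 1.4718
θ = b + logit/(a) = -0.06 + 1.4718/1.1100 = 1.2660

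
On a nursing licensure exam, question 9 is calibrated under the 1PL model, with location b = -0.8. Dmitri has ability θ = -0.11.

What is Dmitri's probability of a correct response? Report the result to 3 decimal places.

0.666

P(θ) = 1 / (1 + exp(−(θ − b)))
Exponent: (-0.11 − (-0.8)) = 0.6900
1/(1 + e^{-0.6900}) = 0.6660
P = 0.6660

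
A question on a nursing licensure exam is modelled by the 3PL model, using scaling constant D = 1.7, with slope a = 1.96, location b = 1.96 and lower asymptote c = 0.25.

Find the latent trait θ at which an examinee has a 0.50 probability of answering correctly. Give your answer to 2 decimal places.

1.75

P(θ) = c + (1 − c) · 1 / (1 + exp(−D·a(θ − b)))
Remove guessing floor: (0.50 − 0.25)/(1 − 0.25) = 0.3333
logit = ln(0.3333/0.6667) = -0.6931
θ = b + logit/(1.7·a) = 1.96 + (-0.6931)/3.3320 = 1.7520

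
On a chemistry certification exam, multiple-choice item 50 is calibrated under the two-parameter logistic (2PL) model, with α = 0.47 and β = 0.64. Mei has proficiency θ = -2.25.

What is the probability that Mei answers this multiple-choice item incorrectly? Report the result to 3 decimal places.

0.795

P(θ) = 1 / (1 + exp(−α(θ − β)))
Exponent: 0.47 × (-2.25 − 0.64) = -1.3583
1/(1 + e^{1.3583}) = 0.2045
P(incorrect) = 1 − 0.2045 = 0.7955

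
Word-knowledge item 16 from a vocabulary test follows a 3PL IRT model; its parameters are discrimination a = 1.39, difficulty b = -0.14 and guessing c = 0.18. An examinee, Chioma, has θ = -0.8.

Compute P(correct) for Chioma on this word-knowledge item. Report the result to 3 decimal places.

P(θ) = c + (1 − c) · 1 / (1 + exp(−a(θ − b)))
Exponent: 1.39 × (-0.8 − (-0.14)) = -0.9174
1/(1 + e^{0.9174}) = 0.2855
P = 0.18 + 0.82 × 0.2855 = 0.4141

0.414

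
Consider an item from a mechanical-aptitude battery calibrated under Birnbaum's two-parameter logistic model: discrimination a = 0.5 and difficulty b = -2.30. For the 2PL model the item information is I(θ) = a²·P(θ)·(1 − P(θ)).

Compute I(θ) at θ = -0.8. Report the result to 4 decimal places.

0.0545

P = 1/(1+e^{-0.7500}) = 0.6792
P(1−P) = 0.6792 × 0.3208 = 0.2179
I = a² × P(1−P) = 0.5² × 0.2179 = 0.05447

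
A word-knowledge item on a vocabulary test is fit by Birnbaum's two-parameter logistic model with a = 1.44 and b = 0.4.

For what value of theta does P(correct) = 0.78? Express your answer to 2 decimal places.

1.28

P(theta) = 1 / (1 + exp(−a(theta − b)))
logit = ln(0.7800/0.2200) = 1.2657
theta = b + logit/(a) = 0.4 + 1.2657/1.4400 = 1.2789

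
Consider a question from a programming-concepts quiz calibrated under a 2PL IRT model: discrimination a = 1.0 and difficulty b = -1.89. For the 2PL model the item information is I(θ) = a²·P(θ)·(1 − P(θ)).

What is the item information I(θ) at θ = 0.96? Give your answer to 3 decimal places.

P = 1/(1+e^{-2.8500}) = 0.9453
P(1−P) = 0.9453 × 0.0547 = 0.0517
I = a² × P(1−P) = 1.0² × 0.0517 = 0.05169

0.052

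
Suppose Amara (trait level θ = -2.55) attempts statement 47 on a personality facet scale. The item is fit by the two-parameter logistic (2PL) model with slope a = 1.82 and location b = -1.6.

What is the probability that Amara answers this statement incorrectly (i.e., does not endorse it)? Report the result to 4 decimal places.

P(θ) = 1 / (1 + exp(−a(θ − b)))
Exponent: 1.82 × (-2.55 − (-1.6)) = -1.7290
1/(1 + e^{1.7290}) = 0.1507
P(incorrect) = 1 − 0.1507 = 0.8493

0.8493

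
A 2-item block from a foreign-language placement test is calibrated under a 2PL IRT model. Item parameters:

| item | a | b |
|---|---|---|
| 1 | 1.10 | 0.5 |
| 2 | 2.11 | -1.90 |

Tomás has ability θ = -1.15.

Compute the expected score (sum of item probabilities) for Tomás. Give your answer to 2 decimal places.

0.97

P(θ) = 1 / (1 + exp(−a(θ − b)))
P_1 = 1/(1+e^{1.8150}) = 0.1400
P_2 = 1/(1+e^{-1.5825}) = 0.8296
E[score] = 0.1400 + 0.8296 = 0.9696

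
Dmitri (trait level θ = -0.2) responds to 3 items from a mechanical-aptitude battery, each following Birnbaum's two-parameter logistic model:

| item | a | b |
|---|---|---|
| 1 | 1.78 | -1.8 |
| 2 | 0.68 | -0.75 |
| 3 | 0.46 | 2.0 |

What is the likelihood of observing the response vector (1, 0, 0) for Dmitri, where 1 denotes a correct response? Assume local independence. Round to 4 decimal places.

0.2825

P(θ) = 1 / (1 + exp(−a(θ − b)))
P_1 = 1/(1+e^{-2.8480}) = 0.9452
P_2 = 1/(1+e^{-0.3740}) = 0.5924
P_3 = 1/(1+e^{1.0120}) = 0.2666
L = P_1 × (1−P_2) × (1−P_3) = 0.9452 × 0.4076 × 0.7334 = 0.28254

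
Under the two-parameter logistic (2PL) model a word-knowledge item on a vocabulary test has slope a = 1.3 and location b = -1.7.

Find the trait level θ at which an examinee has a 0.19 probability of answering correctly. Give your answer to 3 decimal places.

-2.815

P(θ) = 1 / (1 + exp(−a(θ − b)))
logit = ln(0.1900/0.8100) = -1.4500
θ = b + logit/(a) = -1.7 + (-1.4500)/1.3000 = -2.8154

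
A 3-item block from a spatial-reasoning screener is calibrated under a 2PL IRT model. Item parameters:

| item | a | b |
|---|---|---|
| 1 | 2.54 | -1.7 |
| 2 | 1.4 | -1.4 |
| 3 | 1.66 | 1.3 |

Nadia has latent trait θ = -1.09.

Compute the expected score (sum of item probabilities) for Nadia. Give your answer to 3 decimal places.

P(θ) = 1 / (1 + exp(−a(θ − b)))
P_1 = 1/(1+e^{-1.5494}) = 0.8248
P_2 = 1/(1+e^{-0.4340}) = 0.6068
P_3 = 1/(1+e^{3.9674}) = 0.0186
E[score] = 0.8248 + 0.6068 + 0.0186 = 1.4502

1.450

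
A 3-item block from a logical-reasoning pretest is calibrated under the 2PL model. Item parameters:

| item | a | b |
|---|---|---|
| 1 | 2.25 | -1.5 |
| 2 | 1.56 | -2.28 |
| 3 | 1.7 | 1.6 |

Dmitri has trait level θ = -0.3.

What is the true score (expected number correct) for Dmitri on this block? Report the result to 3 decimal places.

1.932

P(θ) = 1 / (1 + exp(−a(θ − b)))
P_1 = 1/(1+e^{-2.7000}) = 0.9370
P_2 = 1/(1+e^{-3.0888}) = 0.9564
P_3 = 1/(1+e^{3.2300}) = 0.0381
E[score] = 0.9370 + 0.9564 + 0.0381 = 1.9315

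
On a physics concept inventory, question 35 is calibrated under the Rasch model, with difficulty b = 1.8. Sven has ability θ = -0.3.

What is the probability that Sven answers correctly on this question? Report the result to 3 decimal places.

P(θ) = 1 / (1 + exp(−(θ − b)))
Exponent: (-0.3 − 1.8) = -2.1000
1/(1 + e^{2.1000}) = 0.1091
P = 0.1091

0.109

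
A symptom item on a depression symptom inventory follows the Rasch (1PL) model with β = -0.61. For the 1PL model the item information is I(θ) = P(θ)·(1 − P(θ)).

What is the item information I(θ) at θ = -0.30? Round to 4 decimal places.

P = 1/(1+e^{-0.3100}) = 0.5769
P(1−P) = 0.5769 × 0.4231 = 0.2441
I = P(1−P) = 0.24409

0.2441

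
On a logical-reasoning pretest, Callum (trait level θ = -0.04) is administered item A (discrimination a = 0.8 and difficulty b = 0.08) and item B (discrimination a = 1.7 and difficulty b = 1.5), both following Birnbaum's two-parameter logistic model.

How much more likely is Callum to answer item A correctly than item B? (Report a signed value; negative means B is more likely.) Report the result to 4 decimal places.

P(θ) = 1 / (1 + exp(−a(θ − b)))
P_A = 0.4760
P_B = 0.0680
P_A − P_B = 0.4080

0.4080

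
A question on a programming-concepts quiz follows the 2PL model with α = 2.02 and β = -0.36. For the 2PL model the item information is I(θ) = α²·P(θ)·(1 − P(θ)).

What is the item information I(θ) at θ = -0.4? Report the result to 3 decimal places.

1.018

P = 1/(1+e^{0.0808}) = 0.4798
P(1−P) = 0.4798 × 0.5202 = 0.2496
I = α² × P(1−P) = 2.02² × 0.2496 = 1.01844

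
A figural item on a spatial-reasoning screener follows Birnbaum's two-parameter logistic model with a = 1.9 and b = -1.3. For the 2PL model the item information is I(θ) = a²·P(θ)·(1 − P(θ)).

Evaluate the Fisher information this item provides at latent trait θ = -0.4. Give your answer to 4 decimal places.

P = 1/(1+e^{-1.7100}) = 0.8468
P(1−P) = 0.8468 × 0.1532 = 0.1297
I = a² × P(1−P) = 1.9² × 0.1297 = 0.46823

0.4682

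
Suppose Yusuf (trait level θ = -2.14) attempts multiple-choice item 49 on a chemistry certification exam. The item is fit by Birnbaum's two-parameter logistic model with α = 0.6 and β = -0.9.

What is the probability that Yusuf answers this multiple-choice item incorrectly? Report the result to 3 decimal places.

P(θ) = 1 / (1 + exp(−α(θ − β)))
Exponent: 0.6 × (-2.14 − (-0.9)) = -0.7440
1/(1 + e^{0.7440}) = 0.3221
P(incorrect) = 1 − 0.3221 = 0.6779

0.678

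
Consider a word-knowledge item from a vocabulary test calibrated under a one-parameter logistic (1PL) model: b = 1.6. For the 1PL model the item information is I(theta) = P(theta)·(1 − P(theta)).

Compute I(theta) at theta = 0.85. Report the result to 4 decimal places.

0.2179

P = 1/(1+e^{0.7500}) = 0.3208
P(1−P) = 0.3208 × 0.6792 = 0.2179
I = P(1−P) = 0.21789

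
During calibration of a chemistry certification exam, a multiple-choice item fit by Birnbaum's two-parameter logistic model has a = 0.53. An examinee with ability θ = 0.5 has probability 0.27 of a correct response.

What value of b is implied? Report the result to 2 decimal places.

P(θ) = 1 / (1 + exp(−a(θ − b)))
logit(0.27) = ln(0.27/0.73) = -0.9946
b = θ − logit/(a) = 0.5 − (-0.9946)/0.5300 = 2.3766

2.38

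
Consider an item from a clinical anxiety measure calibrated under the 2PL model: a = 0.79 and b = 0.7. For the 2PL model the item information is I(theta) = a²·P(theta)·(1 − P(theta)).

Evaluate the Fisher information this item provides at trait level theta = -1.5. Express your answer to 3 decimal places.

P = 1/(1+e^{1.7380}) = 0.1496
P(1−P) = 0.1496 × 0.8504 = 0.1272
I = a² × P(1−P) = 0.79² × 0.1272 = 0.07938

0.079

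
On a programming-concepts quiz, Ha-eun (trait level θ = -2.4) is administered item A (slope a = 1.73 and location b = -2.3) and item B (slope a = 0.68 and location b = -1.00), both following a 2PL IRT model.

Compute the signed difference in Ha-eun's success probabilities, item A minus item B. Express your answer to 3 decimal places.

P(θ) = 1 / (1 + exp(−a(θ − b)))
P_A = 0.4569
P_B = 0.2785
P_A − P_B = 0.1784

0.178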